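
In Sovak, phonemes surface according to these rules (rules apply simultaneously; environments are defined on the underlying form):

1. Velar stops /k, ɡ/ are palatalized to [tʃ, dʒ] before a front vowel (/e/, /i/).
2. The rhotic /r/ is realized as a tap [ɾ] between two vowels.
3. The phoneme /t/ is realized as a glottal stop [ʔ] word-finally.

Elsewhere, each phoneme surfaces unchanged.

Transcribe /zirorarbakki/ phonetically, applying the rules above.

[ziɾoɾarbaktʃi]

/r/ meets the environment for rule 2 (between two vowels) → [ɾ].
/r/ (between /o/ and /a/): between two vowels, so rule 2 applies → [ɾ].
/r/ (between /a/ and /b/): rule 2 targets it, but not between two vowels → unchanged [r].
/k/ — between /a/ and /k/; rule 1 does not apply here → [k].
/k/ meets the environment for rule 1 (before a front vowel) → [tʃ].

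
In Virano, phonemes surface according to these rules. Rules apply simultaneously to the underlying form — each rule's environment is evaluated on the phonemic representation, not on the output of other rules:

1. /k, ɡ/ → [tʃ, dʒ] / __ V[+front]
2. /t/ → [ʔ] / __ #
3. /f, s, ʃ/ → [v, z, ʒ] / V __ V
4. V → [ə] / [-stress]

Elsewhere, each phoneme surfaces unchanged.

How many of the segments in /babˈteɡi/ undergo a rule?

Segments that undergo a rule: /a/ → [ə] (rule 4); /ɡ/ → [dʒ] (rule 1); /i/ → [ə] (rule 4).
All other segments surface unchanged.

3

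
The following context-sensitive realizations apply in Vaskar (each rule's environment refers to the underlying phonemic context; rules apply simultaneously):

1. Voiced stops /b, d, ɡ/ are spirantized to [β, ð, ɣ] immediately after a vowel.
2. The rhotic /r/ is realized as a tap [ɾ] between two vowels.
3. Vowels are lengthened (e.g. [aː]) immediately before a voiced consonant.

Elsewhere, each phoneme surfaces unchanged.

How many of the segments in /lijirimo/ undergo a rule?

Segments that undergo a rule: /i/ → [iː] (rule 3); /i/ → [iː] (rule 3); /r/ → [ɾ] (rule 2); /i/ → [iː] (rule 3).
All other segments surface unchanged.

4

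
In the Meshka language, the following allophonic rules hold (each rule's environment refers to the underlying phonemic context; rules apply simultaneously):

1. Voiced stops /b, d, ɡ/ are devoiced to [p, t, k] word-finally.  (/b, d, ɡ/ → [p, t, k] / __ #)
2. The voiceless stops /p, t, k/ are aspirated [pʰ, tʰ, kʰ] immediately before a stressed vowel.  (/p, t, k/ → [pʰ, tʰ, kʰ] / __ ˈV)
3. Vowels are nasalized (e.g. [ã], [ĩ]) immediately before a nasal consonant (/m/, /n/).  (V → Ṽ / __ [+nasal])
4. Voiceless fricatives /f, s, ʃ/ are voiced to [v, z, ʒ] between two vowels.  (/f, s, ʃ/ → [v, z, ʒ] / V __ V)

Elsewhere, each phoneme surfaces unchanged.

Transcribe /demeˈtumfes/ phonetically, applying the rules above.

[dẽmeˈtʰũmfes]

/d/ (word-initial) is in the target of rule 1 but the environment (word-finally) is not met → [d].
/e/ meets the environment for rule 3 (before a nasal consonant) → [ẽ].
/m/ (between /e/ and /e/) is unaffected → [m].
/e/ (between /m/ and /t/): rule 3 targets it, but not before a nasal consonant → unchanged [e].
/t/ (between /e/ and /u/) occurs immediately before a stressed vowel → [tʰ] by rule 2.
Rule 3 applies to /u/ (between /t/ and /m/: before a nasal consonant) → [ũ].
/m/ (between /u/ and /f/): no rule targets it → [m].
/f/ — between /m/ and /e/; rule 4 does not apply here → [f].
/e/ (between /f/ and /s/) fails the environment for rule 3, so it stays [e].
/s/ (word-final) is in the target of rule 4 but the environment (between two vowels) is not met → [s].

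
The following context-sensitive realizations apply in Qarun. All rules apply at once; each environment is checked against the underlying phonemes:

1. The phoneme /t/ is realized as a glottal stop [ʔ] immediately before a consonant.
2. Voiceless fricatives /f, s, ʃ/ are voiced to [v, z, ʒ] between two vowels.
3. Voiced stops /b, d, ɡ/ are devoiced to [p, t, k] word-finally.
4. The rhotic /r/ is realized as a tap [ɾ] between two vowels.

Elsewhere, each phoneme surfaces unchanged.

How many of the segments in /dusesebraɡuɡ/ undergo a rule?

Segments that undergo a rule: /s/ → [z] (rule 2); /s/ → [z] (rule 2); /ɡ/ → [k] (rule 3).
All other segments surface unchanged.

3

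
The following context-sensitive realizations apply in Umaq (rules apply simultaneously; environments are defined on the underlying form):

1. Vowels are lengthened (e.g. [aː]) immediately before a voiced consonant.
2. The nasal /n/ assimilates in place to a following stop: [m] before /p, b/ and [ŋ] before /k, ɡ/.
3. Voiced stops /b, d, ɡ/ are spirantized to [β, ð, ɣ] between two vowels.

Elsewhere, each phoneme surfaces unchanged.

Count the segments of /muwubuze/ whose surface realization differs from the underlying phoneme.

Segments that undergo a rule: /u/ → [uː] (rule 1); /u/ → [uː] (rule 1); /b/ → [β] (rule 3); /u/ → [uː] (rule 1).
All other segments surface unchanged.

4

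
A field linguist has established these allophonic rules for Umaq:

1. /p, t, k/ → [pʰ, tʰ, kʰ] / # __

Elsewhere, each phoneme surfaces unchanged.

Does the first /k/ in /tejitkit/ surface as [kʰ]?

/k/ (between /t/ and /i/) fails the environment for rule 1, so it stays [k].
The actual realization is [k], not [kʰ].

No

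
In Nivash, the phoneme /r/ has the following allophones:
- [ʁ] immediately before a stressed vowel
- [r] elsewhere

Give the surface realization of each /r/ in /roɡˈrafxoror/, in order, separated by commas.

[r], [ʁ], [r], [r]

Occurrence 1 (position 1): no conditioning environment matches → elsewhere allophone [r].
Occurrence 2 (position 4): immediately before a stressed vowel → [ʁ].
Occurrence 3 (position 9): no conditioning environment matches → elsewhere allophone [r].
Occurrence 4 (position 11): no conditioning environment matches → elsewhere allophone [r].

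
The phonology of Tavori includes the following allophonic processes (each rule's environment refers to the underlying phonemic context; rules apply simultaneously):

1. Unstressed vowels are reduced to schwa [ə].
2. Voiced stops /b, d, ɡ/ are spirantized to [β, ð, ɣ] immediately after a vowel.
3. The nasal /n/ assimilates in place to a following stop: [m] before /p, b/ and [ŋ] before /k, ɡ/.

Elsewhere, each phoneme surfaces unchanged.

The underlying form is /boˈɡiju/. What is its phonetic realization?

/b/ (word-initial) fails the environment for rule 2, so it stays [b].
Rule 1 applies to /o/ (between /b/ and /ɡ/: in an unstressed syllable) → [ə].
/ɡ/ (between /o/ and /i/): immediately after a vowel, so rule 2 applies → [ɣ].
/i/ — between /ɡ/ and /j/; rule 1 does not apply here → [i].
/u/ — word-final, in an unstressed syllable — surfaces as [ə] (rule 1).

[bəˈɣijə]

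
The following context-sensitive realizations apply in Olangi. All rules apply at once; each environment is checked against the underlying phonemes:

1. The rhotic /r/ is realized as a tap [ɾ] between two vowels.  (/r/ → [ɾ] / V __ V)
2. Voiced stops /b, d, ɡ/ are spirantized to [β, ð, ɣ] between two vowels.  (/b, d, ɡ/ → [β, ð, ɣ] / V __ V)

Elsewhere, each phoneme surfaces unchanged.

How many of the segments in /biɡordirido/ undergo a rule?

3

Segments that undergo a rule: /ɡ/ → [ɣ] (rule 2); /r/ → [ɾ] (rule 1); /d/ → [ð] (rule 2).
All other segments surface unchanged.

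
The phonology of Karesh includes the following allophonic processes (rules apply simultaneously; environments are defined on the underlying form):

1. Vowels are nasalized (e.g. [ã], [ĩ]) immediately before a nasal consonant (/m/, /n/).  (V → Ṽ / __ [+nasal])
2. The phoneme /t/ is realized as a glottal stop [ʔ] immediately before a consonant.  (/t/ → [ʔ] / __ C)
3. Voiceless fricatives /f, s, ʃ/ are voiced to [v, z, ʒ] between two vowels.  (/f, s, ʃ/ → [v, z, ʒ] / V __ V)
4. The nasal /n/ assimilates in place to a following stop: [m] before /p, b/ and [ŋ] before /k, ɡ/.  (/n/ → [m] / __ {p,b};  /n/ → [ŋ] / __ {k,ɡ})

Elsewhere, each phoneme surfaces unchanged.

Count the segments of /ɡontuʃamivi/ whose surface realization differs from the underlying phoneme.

3

Segments that undergo a rule: /o/ → [õ] (rule 1); /ʃ/ → [ʒ] (rule 3); /a/ → [ã] (rule 1).
All other segments surface unchanged.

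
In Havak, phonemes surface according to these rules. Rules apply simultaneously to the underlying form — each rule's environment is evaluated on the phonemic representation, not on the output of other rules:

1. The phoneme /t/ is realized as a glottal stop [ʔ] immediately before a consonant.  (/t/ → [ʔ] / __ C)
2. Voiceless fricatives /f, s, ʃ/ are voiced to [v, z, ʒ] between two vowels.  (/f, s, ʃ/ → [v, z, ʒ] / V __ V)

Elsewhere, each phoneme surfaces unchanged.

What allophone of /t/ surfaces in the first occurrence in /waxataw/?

/t/ (between /a/ and /a/): rule 1 targets it, but not immediately before a consonant → unchanged [t].

[t]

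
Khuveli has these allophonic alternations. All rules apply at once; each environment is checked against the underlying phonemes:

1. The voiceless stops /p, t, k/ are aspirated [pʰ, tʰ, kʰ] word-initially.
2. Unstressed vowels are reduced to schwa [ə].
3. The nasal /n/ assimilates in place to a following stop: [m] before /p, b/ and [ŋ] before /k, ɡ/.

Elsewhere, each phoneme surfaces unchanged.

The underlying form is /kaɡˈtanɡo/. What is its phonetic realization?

[kʰəɡˈtaŋɡə]

/k/ (word-initial): word-initially, so rule 1 applies → [kʰ].
Rule 2 applies to /a/ (between /k/ and /ɡ/: in an unstressed syllable) → [ə].
/ɡ/ — not in any rule's target class → [ɡ].
/t/ — between /ɡ/ and /a/; rule 1 does not apply here → [t].
/a/ (between /t/ and /n/) is in the target of rule 2 but the environment (in an unstressed syllable) is not met → [a].
/n/ (between /a/ and /ɡ/): before a labial or velar stop, so rule 3 applies → [ŋ].
/ɡ/ — not in any rule's target class → [ɡ].
/o/ meets the environment for rule 2 (in an unstressed syllable) → [ə].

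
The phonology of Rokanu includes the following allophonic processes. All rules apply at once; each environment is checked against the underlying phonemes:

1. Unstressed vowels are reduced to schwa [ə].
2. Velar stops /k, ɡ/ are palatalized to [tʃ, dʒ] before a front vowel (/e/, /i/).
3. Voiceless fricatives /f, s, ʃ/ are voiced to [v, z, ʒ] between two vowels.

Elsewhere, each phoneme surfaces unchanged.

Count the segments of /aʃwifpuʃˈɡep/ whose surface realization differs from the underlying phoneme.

Segments that undergo a rule: /a/ → [ə] (rule 1); /i/ → [ə] (rule 1); /u/ → [ə] (rule 1); /ɡ/ → [dʒ] (rule 2).
All other segments surface unchanged.

4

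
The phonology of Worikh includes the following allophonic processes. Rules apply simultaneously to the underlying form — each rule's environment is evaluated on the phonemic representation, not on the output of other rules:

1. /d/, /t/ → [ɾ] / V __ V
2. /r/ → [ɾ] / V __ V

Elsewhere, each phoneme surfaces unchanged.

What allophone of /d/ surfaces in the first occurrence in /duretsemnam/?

/d/ (word-initial) fails the environment for rule 1, so it stays [d].

[d]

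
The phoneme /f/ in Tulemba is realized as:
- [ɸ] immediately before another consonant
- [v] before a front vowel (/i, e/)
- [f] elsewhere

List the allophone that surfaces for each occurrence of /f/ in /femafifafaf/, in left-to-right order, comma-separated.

Occurrence 1 (position 1): before a front vowel (/i, e/) → [v].
Occurrence 2 (position 5): before a front vowel (/i, e/) → [v].
Occurrence 3 (position 7): no conditioning environment matches → elsewhere allophone [f].
Occurrence 4 (position 9): no conditioning environment matches → elsewhere allophone [f].
Occurrence 5 (position 11): no conditioning environment matches → elsewhere allophone [f].

[v], [v], [f], [f], [f]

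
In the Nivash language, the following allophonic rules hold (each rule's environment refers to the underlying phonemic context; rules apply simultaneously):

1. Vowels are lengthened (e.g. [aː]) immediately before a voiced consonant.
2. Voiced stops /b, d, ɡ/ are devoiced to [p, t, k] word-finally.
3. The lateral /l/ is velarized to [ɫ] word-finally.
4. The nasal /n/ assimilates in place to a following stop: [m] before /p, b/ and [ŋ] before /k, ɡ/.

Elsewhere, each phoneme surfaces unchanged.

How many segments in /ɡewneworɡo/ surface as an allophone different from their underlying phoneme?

3

Segments that undergo a rule: /e/ → [eː] (rule 1); /e/ → [eː] (rule 1); /o/ → [oː] (rule 1).
All other segments surface unchanged.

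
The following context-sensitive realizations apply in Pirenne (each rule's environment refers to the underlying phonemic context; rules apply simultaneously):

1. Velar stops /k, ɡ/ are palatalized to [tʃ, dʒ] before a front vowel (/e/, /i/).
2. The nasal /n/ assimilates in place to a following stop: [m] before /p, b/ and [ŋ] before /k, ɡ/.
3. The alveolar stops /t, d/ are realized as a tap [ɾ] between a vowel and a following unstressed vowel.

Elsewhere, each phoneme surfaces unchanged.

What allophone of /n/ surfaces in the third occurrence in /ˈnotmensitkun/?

/n/ (word-final): rule 2 targets it, but not before a labial or velar stop → unchanged [n].

[n]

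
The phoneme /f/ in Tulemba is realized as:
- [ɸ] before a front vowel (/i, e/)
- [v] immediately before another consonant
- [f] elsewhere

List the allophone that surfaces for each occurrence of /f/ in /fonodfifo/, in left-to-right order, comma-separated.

Occurrence 1 (position 1): no conditioning environment matches → elsewhere allophone [f].
Occurrence 2 (position 6): before a front vowel (/i, e/) → [ɸ].
Occurrence 3 (position 8): no conditioning environment matches → elsewhere allophone [f].

[f], [ɸ], [f]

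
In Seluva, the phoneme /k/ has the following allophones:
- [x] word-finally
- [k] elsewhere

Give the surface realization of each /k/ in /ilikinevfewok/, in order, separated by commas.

[k], [x]

Occurrence 1 (position 4): no conditioning environment matches → elsewhere allophone [k].
Occurrence 2 (position 13): word-finally → [x].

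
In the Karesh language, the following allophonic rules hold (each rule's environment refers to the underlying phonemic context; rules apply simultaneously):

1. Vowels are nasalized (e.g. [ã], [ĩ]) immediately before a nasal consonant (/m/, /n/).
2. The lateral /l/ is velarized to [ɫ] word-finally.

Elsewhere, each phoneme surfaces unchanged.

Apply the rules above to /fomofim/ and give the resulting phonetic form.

[fõmofĩm]

/f/ (word-initial): no rule targets it → [f].
Rule 1 applies to /o/ (between /f/ and /m/: before a nasal consonant) → [õ].
/m/ (between /o/ and /o/): no rule targets it → [m].
/o/ — between /m/ and /f/; rule 1 does not apply here → [o].
/f/ (between /o/ and /i/) is unaffected → [f].
/i/ meets the environment for rule 1 (before a nasal consonant) → [ĩ].
/m/ (word-final): no rule targets it → [m].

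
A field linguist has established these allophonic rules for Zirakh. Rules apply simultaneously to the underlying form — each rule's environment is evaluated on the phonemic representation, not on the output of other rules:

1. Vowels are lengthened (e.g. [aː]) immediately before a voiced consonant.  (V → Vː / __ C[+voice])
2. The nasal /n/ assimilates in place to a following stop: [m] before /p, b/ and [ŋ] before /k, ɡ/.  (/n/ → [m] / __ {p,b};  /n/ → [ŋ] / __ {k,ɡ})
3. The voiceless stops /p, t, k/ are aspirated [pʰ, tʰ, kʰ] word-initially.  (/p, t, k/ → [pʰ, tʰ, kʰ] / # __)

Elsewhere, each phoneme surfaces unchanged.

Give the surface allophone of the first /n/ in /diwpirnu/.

[n]

/n/ (between /r/ and /u/) fails the environment for rule 2, so it stays [n].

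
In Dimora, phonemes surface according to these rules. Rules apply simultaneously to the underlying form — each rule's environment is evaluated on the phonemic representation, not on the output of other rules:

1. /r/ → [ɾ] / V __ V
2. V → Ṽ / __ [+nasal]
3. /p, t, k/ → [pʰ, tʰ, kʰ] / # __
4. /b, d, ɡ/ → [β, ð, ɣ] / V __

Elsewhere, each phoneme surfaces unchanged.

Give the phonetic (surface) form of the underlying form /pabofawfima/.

[pʰaβofawfĩma]

/p/ meets the environment for rule 3 (word-initially) → [pʰ].
/a/ (between /p/ and /b/): rule 2 targets it, but not before a nasal consonant → unchanged [a].
/b/ — between /a/ and /o/, immediately after a vowel — surfaces as [β] (rule 4).
/o/ (between /b/ and /f/) fails the environment for rule 2, so it stays [o].
/f/ — not in any rule's target class → [f].
/a/ (between /f/ and /w/) is in the target of rule 2 but the environment (before a nasal consonant) is not met → [a].
/w/ stays [w].
/f/ (between /w/ and /i/) is unaffected → [f].
/i/ — between /f/ and /m/, before a nasal consonant — surfaces as [ĩ] (rule 2).
/m/ (between /i/ and /a/) is unaffected → [m].
/a/ (word-final) is in the target of rule 2 but the environment (before a nasal consonant) is not met → [a].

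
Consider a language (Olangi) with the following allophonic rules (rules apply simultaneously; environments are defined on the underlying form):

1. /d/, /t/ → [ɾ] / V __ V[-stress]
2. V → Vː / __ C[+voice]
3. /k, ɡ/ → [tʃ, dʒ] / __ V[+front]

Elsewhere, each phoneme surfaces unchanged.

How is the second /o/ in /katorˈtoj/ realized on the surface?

Rule 2 applies to /o/ (between /t/ and /j/: before a voiced consonant) → [oː].

[oː]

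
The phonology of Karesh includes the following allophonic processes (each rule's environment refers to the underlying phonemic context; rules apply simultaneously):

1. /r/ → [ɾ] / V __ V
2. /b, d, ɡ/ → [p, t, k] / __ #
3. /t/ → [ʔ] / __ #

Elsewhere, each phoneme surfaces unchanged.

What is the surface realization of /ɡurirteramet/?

/ɡ/ (word-initial) is in the target of rule 2 but the environment (word-finally) is not met → [ɡ].
/r/ (between /u/ and /i/): between two vowels, so rule 1 applies → [ɾ].
/r/ (between /i/ and /t/): rule 1 targets it, but not between two vowels → unchanged [r].
/t/ (between /r/ and /e/) fails the environment for rule 3, so it stays [t].
/r/ — between /e/ and /a/, between two vowels — surfaces as [ɾ] (rule 1).
/t/ meets the environment for rule 3 (word-finally) → [ʔ].

[ɡuɾirteɾameʔ]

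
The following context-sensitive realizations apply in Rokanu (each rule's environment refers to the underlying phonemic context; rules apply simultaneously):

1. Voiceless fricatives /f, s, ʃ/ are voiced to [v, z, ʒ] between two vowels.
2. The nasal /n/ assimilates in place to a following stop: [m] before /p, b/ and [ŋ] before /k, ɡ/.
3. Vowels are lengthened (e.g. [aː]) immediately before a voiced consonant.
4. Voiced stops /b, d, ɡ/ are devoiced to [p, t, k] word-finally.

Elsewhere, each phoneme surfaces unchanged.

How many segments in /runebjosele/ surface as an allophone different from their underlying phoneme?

4

Segments that undergo a rule: /u/ → [uː] (rule 3); /e/ → [eː] (rule 3); /s/ → [z] (rule 1); /e/ → [eː] (rule 3).
All other segments surface unchanged.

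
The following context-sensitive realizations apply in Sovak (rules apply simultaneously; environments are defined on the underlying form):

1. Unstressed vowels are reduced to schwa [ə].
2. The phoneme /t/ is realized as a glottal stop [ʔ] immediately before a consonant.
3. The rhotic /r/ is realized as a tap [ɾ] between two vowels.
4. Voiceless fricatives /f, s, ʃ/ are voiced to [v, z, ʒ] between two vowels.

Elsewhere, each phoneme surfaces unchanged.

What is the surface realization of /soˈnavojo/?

/s/ (word-initial) fails the environment for rule 4, so it stays [s].
/o/ (between /s/ and /n/): in an unstressed syllable, so rule 1 applies → [ə].
/n/ stays [n].
/a/ — between /n/ and /v/; rule 1 does not apply here → [a].
/v/ (between /a/ and /o/): no rule targets it → [v].
/o/ — between /v/ and /j/, in an unstressed syllable — surfaces as [ə] (rule 1).
/j/ stays [j].
/o/ (word-final): in an unstressed syllable, so rule 1 applies → [ə].

[səˈnavəjə]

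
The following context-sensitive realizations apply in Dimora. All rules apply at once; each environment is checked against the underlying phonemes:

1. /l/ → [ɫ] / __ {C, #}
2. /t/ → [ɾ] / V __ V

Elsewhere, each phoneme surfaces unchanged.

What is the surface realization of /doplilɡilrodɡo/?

[dopliɫɡiɫrodɡo]

/d/ (word-initial) is unaffected → [d].
/o/ stays [o].
/p/ stays [p].
/l/ (between /p/ and /i/) fails the environment for rule 1, so it stays [l].
/i/ (between /l/ and /l/) is unaffected → [i].
/l/ meets the environment for rule 1 (word-finally or immediately before a consonant) → [ɫ].
/ɡ/ (between /l/ and /i/): no rule targets it → [ɡ].
/i/ stays [i].
/l/ — between /i/ and /r/, word-finally or immediately before a consonant — surfaces as [ɫ] (rule 1).
/r/ — not in any rule's target class → [r].
/o/ — not in any rule's target class → [o].
/d/ — not in any rule's target class → [d].
/ɡ/ (between /d/ and /o/): no rule targets it → [ɡ].
/o/ (word-final) is unaffected → [o].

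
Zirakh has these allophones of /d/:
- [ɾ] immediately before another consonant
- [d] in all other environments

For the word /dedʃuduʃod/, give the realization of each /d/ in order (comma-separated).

Occurrence 1 (position 1): no conditioning environment matches → elsewhere allophone [d].
Occurrence 2 (position 3): immediately before another consonant → [ɾ].
Occurrence 3 (position 6): no conditioning environment matches → elsewhere allophone [d].
Occurrence 4 (position 10): no conditioning environment matches → elsewhere allophone [d].

[d], [ɾ], [d], [d]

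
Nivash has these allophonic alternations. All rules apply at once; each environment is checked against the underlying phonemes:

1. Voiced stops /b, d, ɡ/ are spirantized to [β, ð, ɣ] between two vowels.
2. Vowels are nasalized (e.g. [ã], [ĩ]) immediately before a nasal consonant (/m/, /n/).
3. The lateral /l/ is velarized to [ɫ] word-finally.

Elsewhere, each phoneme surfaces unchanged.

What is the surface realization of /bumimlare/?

/b/ (word-initial) is in the target of rule 1 but the environment (between two vowels) is not met → [b].
/u/ — between /b/ and /m/, before a nasal consonant — surfaces as [ũ] (rule 2).
/m/ stays [m].
/i/ — between /m/ and /m/, before a nasal consonant — surfaces as [ĩ] (rule 2).
/m/ — not in any rule's target class → [m].
/l/ — between /m/ and /a/; rule 3 does not apply here → [l].
/a/ (between /l/ and /r/) fails the environment for rule 2, so it stays [a].
/r/ stays [r].
/e/ — word-final; rule 2 does not apply here → [e].

[bũmĩmlare]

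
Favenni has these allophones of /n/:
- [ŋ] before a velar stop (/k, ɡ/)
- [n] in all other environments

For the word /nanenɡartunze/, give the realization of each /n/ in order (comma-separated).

[n], [n], [ŋ], [n]

Occurrence 1 (position 1): no conditioning environment matches → elsewhere allophone [n].
Occurrence 2 (position 3): no conditioning environment matches → elsewhere allophone [n].
Occurrence 3 (position 5): before a velar stop → [ŋ].
Occurrence 4 (position 11): no conditioning environment matches → elsewhere allophone [n].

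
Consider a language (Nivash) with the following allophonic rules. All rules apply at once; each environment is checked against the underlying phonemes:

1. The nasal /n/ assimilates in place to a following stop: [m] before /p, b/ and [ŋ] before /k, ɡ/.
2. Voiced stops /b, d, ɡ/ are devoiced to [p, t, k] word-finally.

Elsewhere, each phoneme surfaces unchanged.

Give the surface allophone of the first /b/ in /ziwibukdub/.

[b]

/b/ (between /i/ and /u/) is in the target of rule 2 but the environment (word-finally) is not met → [b].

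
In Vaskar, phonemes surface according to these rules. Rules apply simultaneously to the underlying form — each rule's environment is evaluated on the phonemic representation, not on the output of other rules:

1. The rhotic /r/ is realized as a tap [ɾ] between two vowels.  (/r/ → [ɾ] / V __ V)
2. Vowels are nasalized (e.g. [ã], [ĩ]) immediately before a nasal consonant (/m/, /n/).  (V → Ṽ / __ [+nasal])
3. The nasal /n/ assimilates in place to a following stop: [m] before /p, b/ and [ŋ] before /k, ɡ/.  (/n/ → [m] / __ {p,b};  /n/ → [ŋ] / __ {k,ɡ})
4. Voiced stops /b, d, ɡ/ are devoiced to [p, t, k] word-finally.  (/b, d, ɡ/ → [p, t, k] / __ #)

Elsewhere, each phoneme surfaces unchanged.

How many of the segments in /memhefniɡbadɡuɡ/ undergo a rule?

2

Segments that undergo a rule: /e/ → [ẽ] (rule 2); /ɡ/ → [k] (rule 4).
All other segments surface unchanged.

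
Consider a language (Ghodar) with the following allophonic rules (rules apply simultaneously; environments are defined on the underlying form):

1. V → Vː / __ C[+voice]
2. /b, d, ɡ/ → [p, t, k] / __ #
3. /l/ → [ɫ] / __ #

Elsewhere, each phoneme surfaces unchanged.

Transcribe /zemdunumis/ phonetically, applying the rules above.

[zeːmduːnuːmis]

/z/ — not in any rule's target class → [z].
/e/ (between /z/ and /m/): before a voiced consonant, so rule 1 applies → [eː].
/m/ — not in any rule's target class → [m].
/d/ (between /m/ and /u/) is in the target of rule 2 but the environment (word-finally) is not met → [d].
/u/ (between /d/ and /n/): before a voiced consonant, so rule 1 applies → [uː].
/n/ (between /u/ and /u/): no rule targets it → [n].
/u/ meets the environment for rule 1 (before a voiced consonant) → [uː].
/m/ — not in any rule's target class → [m].
/i/ (between /m/ and /s/) is in the target of rule 1 but the environment (before a voiced consonant) is not met → [i].
/s/ (word-final) is unaffected → [s].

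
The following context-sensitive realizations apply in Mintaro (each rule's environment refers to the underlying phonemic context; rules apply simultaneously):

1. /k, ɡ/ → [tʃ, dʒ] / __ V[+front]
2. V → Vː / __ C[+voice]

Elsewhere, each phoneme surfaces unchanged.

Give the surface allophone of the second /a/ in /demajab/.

/a/ (between /j/ and /b/): before a voiced consonant, so rule 2 applies → [aː].

[aː]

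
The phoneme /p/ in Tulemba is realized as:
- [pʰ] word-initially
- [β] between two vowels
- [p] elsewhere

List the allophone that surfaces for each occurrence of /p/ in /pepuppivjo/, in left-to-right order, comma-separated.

Occurrence 1 (position 1): word-initially → [pʰ].
Occurrence 2 (position 3): between two vowels → [β].
Occurrence 3 (position 5): no conditioning environment matches → elsewhere allophone [p].
Occurrence 4 (position 6): no conditioning environment matches → elsewhere allophone [p].

[pʰ], [β], [p], [p]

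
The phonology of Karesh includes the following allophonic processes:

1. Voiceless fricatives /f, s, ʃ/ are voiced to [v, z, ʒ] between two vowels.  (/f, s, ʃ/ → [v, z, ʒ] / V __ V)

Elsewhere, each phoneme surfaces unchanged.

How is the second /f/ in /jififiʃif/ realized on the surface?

/f/ meets the environment for rule 1 (between two vowels) → [v].

[v]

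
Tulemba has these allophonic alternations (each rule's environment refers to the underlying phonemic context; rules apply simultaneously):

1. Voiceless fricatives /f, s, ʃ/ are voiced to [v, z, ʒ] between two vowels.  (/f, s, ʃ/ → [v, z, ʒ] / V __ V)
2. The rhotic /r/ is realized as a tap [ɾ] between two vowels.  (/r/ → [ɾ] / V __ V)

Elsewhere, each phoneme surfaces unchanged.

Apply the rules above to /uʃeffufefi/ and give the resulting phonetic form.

/u/ — not in any rule's target class → [u].
/ʃ/ — between /u/ and /e/, between two vowels — surfaces as [ʒ] (rule 1).
/e/ (between /ʃ/ and /f/) is unaffected → [e].
/f/ (between /e/ and /f/) fails the environment for rule 1, so it stays [f].
/f/ (between /f/ and /u/): rule 1 targets it, but not between two vowels → unchanged [f].
/u/ (between /f/ and /f/): no rule targets it → [u].
/f/ (between /u/ and /e/) occurs between two vowels → [v] by rule 1.
/e/ (between /f/ and /f/): no rule targets it → [e].
Rule 1 applies to /f/ (between /e/ and /i/: between two vowels) → [v].
/i/ — not in any rule's target class → [i].

[uʒeffuvevi]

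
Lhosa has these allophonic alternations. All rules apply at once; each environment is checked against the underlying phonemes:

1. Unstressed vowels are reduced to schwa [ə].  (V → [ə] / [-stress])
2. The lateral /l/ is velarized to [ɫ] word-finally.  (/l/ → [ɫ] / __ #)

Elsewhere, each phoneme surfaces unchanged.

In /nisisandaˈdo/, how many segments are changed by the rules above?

Segments that undergo a rule: /i/ → [ə] (rule 1); /i/ → [ə] (rule 1); /a/ → [ə] (rule 1); /a/ → [ə] (rule 1).
All other segments surface unchanged.

4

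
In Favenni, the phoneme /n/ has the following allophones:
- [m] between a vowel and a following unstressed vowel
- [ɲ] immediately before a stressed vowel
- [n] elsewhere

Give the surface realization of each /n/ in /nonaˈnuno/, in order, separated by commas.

[n], [m], [ɲ], [m]

Occurrence 1 (position 1): no conditioning environment matches → elsewhere allophone [n].
Occurrence 2 (position 3): between a vowel and a following unstressed vowel → [m].
Occurrence 3 (position 5): immediately before a stressed vowel → [ɲ].
Occurrence 4 (position 7): between a vowel and a following unstressed vowel → [m].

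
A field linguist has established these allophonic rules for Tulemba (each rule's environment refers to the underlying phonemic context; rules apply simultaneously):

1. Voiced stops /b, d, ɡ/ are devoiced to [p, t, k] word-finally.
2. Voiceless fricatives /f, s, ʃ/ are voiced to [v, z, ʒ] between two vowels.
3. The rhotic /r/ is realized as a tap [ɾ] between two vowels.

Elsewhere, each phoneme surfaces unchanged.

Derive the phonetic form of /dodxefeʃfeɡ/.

/d/ (word-initial) fails the environment for rule 1, so it stays [d].
/o/ (between /d/ and /d/): no rule targets it → [o].
/d/ (between /o/ and /x/) is in the target of rule 1 but the environment (word-finally) is not met → [d].
/x/ stays [x].
/e/ (between /x/ and /f/): no rule targets it → [e].
/f/ meets the environment for rule 2 (between two vowels) → [v].
/e/ stays [e].
/ʃ/ (between /e/ and /f/) fails the environment for rule 2, so it stays [ʃ].
/f/ — between /ʃ/ and /e/; rule 2 does not apply here → [f].
/e/ stays [e].
Rule 1 applies to /ɡ/ (word-final: word-finally) → [k].

[dodxeveʃfek]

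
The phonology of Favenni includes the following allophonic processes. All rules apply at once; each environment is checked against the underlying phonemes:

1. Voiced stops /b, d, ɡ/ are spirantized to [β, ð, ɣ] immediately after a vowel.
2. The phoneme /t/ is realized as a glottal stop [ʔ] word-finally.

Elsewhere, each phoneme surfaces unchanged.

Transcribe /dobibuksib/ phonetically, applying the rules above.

/d/ (word-initial) fails the environment for rule 1, so it stays [d].
/o/ (between /d/ and /b/): no rule targets it → [o].
/b/ (between /o/ and /i/) occurs immediately after a vowel → [β] by rule 1.
/i/ — not in any rule's target class → [i].
/b/ meets the environment for rule 1 (immediately after a vowel) → [β].
/u/ — not in any rule's target class → [u].
/k/ (between /u/ and /s/): no rule targets it → [k].
/s/ — not in any rule's target class → [s].
/i/ (between /s/ and /b/) is unaffected → [i].
/b/ (word-final) occurs immediately after a vowel → [β] by rule 1.

[doβiβuksiβ]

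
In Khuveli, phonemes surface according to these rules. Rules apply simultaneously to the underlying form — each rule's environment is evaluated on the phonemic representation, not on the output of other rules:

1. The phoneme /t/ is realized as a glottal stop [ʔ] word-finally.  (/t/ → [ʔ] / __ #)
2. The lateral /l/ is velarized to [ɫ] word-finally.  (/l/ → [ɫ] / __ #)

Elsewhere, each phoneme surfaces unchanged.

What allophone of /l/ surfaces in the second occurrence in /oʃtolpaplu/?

[l]

/l/ — between /p/ and /u/; rule 2 does not apply here → [l].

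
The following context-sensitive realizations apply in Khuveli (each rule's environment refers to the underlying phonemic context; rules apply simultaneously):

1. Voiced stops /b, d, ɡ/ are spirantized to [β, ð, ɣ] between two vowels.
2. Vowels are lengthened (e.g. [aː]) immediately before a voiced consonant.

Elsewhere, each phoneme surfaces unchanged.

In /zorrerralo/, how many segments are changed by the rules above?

3

Segments that undergo a rule: /o/ → [oː] (rule 2); /e/ → [eː] (rule 2); /a/ → [aː] (rule 2).
All other segments surface unchanged.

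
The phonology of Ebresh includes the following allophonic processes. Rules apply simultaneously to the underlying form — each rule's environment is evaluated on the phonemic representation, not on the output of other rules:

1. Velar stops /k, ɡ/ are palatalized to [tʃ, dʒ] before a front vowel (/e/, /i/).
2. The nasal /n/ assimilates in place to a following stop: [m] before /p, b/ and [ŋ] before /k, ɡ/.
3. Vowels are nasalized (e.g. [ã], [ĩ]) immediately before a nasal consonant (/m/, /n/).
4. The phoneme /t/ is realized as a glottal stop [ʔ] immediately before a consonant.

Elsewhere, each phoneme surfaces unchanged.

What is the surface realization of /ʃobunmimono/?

[ʃobũnmĩmõno]

/ʃ/ (word-initial) is unaffected → [ʃ].
/o/ (between /ʃ/ and /b/) fails the environment for rule 3, so it stays [o].
/b/ stays [b].
/u/ — between /b/ and /n/, before a nasal consonant — surfaces as [ũ] (rule 3).
/n/ (between /u/ and /m/): rule 2 targets it, but not before a labial or velar stop → unchanged [n].
/m/ — not in any rule's target class → [m].
/i/ meets the environment for rule 3 (before a nasal consonant) → [ĩ].
/m/ (between /i/ and /o/) is unaffected → [m].
/o/ meets the environment for rule 3 (before a nasal consonant) → [õ].
/n/ — between /o/ and /o/; rule 2 does not apply here → [n].
/o/ (word-final): rule 3 targets it, but not before a nasal consonant → unchanged [o].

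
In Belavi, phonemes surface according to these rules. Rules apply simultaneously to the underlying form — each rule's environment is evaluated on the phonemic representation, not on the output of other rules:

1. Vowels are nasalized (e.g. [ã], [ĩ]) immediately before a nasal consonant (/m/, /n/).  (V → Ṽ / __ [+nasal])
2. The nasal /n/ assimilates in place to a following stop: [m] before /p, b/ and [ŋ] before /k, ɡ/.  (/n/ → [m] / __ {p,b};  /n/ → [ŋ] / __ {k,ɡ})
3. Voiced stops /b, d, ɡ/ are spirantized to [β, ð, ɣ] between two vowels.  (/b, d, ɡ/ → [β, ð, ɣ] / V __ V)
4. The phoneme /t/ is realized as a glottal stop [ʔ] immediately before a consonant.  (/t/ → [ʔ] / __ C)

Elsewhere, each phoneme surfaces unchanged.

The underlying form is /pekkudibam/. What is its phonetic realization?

[pekkuðiβãm]

/p/ (word-initial): no rule targets it → [p].
/e/ (between /p/ and /k/) fails the environment for rule 1, so it stays [e].
/k/ — not in any rule's target class → [k].
/k/ — not in any rule's target class → [k].
/u/ — between /k/ and /d/; rule 1 does not apply here → [u].
/d/ — between /u/ and /i/, between two vowels — surfaces as [ð] (rule 3).
/i/ (between /d/ and /b/): rule 1 targets it, but not before a nasal consonant → unchanged [i].
/b/ meets the environment for rule 3 (between two vowels) → [β].
/a/ (between /b/ and /m/): before a nasal consonant, so rule 1 applies → [ã].
/m/ (word-final) is unaffected → [m].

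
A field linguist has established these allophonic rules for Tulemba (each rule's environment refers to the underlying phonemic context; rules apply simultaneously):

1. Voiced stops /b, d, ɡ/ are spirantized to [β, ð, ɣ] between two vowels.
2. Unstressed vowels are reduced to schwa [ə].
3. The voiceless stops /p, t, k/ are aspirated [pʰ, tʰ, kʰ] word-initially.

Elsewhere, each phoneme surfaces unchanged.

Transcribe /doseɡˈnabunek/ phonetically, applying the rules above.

/d/ — word-initial; rule 1 does not apply here → [d].
/o/ meets the environment for rule 2 (in an unstressed syllable) → [ə].
/s/ stays [s].
/e/ meets the environment for rule 2 (in an unstressed syllable) → [ə].
/ɡ/ — between /e/ and /n/; rule 1 does not apply here → [ɡ].
/n/ — not in any rule's target class → [n].
/a/ (between /n/ and /b/): rule 2 targets it, but not in an unstressed syllable → unchanged [a].
/b/ meets the environment for rule 1 (between two vowels) → [β].
/u/ — between /b/ and /n/, in an unstressed syllable — surfaces as [ə] (rule 2).
/n/ (between /u/ and /e/): no rule targets it → [n].
/e/ — between /n/ and /k/, in an unstressed syllable — surfaces as [ə] (rule 2).
/k/ (word-final): rule 3 targets it, but not word-initially → unchanged [k].

[dəsəɡˈnaβənək]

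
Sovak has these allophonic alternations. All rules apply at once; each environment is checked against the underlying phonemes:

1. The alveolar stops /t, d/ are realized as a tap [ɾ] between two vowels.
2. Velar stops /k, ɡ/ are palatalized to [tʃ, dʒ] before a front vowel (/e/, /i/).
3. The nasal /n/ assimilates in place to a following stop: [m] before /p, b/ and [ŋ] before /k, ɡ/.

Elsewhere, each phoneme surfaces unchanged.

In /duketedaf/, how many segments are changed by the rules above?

3

Segments that undergo a rule: /k/ → [tʃ] (rule 2); /t/ → [ɾ] (rule 1); /d/ → [ɾ] (rule 1).
All other segments surface unchanged.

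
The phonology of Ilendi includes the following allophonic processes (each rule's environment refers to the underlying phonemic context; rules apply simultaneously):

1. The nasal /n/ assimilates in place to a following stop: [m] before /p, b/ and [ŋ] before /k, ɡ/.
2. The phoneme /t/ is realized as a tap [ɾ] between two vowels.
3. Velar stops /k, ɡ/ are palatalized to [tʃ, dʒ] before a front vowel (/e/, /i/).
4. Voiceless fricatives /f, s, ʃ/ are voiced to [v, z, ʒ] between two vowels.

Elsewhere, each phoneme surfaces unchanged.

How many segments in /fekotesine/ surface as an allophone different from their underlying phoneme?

Segments that undergo a rule: /t/ → [ɾ] (rule 2); /s/ → [z] (rule 4).
All other segments surface unchanged.

2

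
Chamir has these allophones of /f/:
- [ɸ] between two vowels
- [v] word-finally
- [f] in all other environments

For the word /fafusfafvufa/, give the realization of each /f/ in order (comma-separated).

[f], [ɸ], [f], [f], [ɸ]

Occurrence 1 (position 1): no conditioning environment matches → elsewhere allophone [f].
Occurrence 2 (position 3): between two vowels → [ɸ].
Occurrence 3 (position 6): no conditioning environment matches → elsewhere allophone [f].
Occurrence 4 (position 8): no conditioning environment matches → elsewhere allophone [f].
Occurrence 5 (position 11): between two vowels → [ɸ].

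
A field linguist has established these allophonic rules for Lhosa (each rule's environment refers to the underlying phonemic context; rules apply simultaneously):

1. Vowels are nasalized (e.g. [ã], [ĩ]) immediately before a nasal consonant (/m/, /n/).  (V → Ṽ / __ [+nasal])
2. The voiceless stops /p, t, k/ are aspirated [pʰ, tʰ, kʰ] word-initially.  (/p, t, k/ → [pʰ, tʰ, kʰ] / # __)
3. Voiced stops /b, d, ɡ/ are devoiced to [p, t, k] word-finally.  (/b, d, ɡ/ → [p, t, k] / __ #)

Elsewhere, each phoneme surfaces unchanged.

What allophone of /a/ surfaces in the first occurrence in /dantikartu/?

/a/ — between /d/ and /n/, before a nasal consonant — surfaces as [ã] (rule 1).

[ã]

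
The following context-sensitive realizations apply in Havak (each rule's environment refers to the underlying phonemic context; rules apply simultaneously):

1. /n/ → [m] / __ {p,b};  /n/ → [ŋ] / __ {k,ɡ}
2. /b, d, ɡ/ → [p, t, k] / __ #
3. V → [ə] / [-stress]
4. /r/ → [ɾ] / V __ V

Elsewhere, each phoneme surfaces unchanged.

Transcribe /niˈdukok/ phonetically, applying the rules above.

[nəˈdukək]

/n/ — word-initial; rule 1 does not apply here → [n].
Rule 3 applies to /i/ (between /n/ and /d/: in an unstressed syllable) → [ə].
/d/ (between /i/ and /u/) is in the target of rule 2 but the environment (word-finally) is not met → [d].
/u/ (between /d/ and /k/): rule 3 targets it, but not in an unstressed syllable → unchanged [u].
/k/ (between /u/ and /o/) is unaffected → [k].
/o/ meets the environment for rule 3 (in an unstressed syllable) → [ə].
/k/ — not in any rule's target class → [k].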